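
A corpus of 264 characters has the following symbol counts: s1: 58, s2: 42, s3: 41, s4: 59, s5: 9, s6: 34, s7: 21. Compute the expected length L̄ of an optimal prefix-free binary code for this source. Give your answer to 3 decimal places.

Probabilities are the counts divided by 264.
Repeatedly combine the two least-probable nodes; the expected code length is the sum of the merged weights.
merge 3/88 + 7/88 → 5/44
merge 5/44 + 17/132 → 8/33
merge 41/264 + 7/44 → 83/264
merge 29/132 + 59/264 → 39/88
merge 8/33 + 83/264 → 49/88
merge 39/88 + 49/88 → 1
L = 5/44 + 8/33 + 83/264 + 39/88 + 49/88 + 1 = 235/88 ≈ 2.670 bits/symbol.

2.670 bits/symbol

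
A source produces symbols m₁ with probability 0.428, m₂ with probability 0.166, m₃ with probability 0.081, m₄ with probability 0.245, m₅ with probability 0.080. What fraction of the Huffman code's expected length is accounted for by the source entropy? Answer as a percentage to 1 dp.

Entropy H = −Σ p log₂ p ≈ 2.0364 bits.
Huffman merges: 2/25+81/1000→161/1000; 161/1000+83/500→327/1000; 49/200+327/1000→143/250; 107/250+143/250→1. L = 103/50 ≈ 2.0600.
Efficiency = H/L = 2.0364/2.0600 = 98.9%.

98.9%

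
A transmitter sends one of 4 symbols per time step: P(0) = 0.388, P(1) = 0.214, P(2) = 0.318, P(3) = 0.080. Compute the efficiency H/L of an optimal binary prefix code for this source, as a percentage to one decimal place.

95.7%

Entropy H = −Σ p log₂ p ≈ 1.8231 bits.
Huffman merges: 2/25+107/500→147/500; 147/500+159/500→153/250; 97/250+153/250→1. L = 953/500 ≈ 1.9060.
Efficiency = H/L = 1.8231/1.9060 = 95.7%.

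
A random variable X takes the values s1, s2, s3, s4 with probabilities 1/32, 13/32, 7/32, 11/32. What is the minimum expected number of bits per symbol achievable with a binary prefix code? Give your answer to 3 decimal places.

1.844 bits/symbol

Repeatedly combine the two least-probable nodes; the expected code length is the sum of the merged weights.
merge 1/32 + 7/32 → 1/4
merge 1/4 + 11/32 → 19/32
merge 13/32 + 19/32 → 1
L = 1/4 + 19/32 + 1 = 59/32 ≈ 1.844 bits/symbol.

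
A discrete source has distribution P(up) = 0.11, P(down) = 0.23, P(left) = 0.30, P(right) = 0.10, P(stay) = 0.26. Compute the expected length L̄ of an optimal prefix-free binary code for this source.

Repeatedly combine the two least-probable nodes; the expected code length is the sum of the merged weights.
merge 1/10 + 11/100 → 21/100
merge 21/100 + 23/100 → 11/25
merge 13/50 + 3/10 → 14/25
merge 11/25 + 14/25 → 1
L = 21/100 + 11/25 + 14/25 + 1 = 221/100 = 2.21 bits/symbol.

2.21 bits/symbol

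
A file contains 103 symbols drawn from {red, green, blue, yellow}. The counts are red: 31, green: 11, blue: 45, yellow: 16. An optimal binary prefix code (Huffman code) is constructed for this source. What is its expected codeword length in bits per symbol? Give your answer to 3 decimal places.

Probabilities are the counts divided by 103.
Repeatedly combine the two least-probable nodes; the expected code length is the sum of the merged weights.
merge 11/103 + 16/103 → 27/103
merge 27/103 + 31/103 → 58/103
merge 45/103 + 58/103 → 1
L = 27/103 + 58/103 + 1 = 188/103 ≈ 1.825 bits/symbol.

1.825 bits/symbol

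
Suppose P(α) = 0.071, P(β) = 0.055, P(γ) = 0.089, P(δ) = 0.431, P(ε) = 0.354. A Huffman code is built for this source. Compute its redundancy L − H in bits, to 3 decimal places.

0.045 bits

Entropy H = −Σ p log₂ p ≈ 1.8654 bits.
Huffman merges: 11/200+71/1000→63/500; 89/1000+63/500→43/200; 43/200+177/500→569/1000; 431/1000+569/1000→1. L = 191/100 ≈ 1.9100.
L − H = 1.9100 − 1.8654 = 0.045 bits.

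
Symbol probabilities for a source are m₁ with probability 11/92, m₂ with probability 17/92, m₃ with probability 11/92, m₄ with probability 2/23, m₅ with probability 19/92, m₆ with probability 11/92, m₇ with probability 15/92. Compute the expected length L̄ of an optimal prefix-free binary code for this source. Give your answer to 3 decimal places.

2.793 bits/symbol

Repeatedly combine the two least-probable nodes; the expected code length is the sum of the merged weights.
merge 2/23 + 11/92 → 19/92
merge 11/92 + 11/92 → 11/46
merge 15/92 + 17/92 → 8/23
merge 19/92 + 19/92 → 19/46
merge 11/46 + 8/23 → 27/46
merge 19/46 + 27/46 → 1
L = 19/92 + 11/46 + 8/23 + 19/46 + 27/46 + 1 = 257/92 ≈ 2.793 bits/symbol.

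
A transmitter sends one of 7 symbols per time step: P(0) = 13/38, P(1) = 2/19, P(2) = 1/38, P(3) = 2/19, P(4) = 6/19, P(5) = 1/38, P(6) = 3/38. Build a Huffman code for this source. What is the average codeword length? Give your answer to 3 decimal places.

2.395 bits/symbol

Repeatedly combine the two least-probable nodes; the expected code length is the sum of the merged weights.
merge 1/38 + 1/38 → 1/19
merge 1/19 + 3/38 → 5/38
merge 2/19 + 2/19 → 4/19
merge 5/38 + 4/19 → 13/38
merge 6/19 + 13/38 → 25/38
merge 13/38 + 25/38 → 1
L = 1/19 + 5/38 + 4/19 + 13/38 + 25/38 + 1 = 91/38 ≈ 2.395 bits/symbol.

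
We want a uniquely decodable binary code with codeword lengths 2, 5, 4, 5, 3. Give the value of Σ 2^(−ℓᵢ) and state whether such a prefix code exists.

0.5; yes

With common denominator 2^5 = 32: Σ 2^(−ℓᵢ) = 8/32 + 1/32 + 2/32 + 1/32 + 4/32 = 16/32 = 0.5.
Kraft's inequality requires Σ ≤ 1; here Σ = 0.5 ≤ 1, so such a prefix code exists.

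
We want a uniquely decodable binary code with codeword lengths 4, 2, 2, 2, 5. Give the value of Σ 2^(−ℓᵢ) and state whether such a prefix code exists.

0.84375; yes

With common denominator 2^5 = 32: Σ 2^(−ℓᵢ) = 2/32 + 8/32 + 8/32 + 8/32 + 1/32 = 27/32 = 0.84375.
Kraft's inequality requires Σ ≤ 1; here Σ = 0.84375 ≤ 1, so such a prefix code exists.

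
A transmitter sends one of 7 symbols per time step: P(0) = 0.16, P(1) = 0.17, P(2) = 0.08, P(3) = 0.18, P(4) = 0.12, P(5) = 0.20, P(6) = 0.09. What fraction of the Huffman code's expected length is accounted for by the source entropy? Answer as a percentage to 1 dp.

98.2%

Entropy H = −Σ p log₂ p ≈ 2.7385 bits.
Huffman merges: 2/25+9/100→17/100; 3/25+4/25→7/25; 17/100+17/100→17/50; 9/50+1/5→19/50; 7/25+17/50→31/50; 19/50+31/50→1. L = 279/100 ≈ 2.7900.
Efficiency = H/L = 2.7385/2.7900 = 98.2%.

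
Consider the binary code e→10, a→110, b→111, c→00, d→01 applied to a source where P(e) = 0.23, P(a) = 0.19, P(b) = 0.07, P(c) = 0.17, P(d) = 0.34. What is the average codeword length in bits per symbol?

L̄ = Σ pᵢ·ℓᵢ = 0.23·2 + 0.19·3 + 0.07·3 + 0.17·2 + 0.34·2 = 2.26 bits/symbol.

2.26 bits/symbol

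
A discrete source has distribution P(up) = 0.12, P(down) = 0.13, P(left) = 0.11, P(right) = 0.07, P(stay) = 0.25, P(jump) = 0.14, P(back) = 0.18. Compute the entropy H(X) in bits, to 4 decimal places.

2.7110 bits

H = −Σ pᵢ log₂ pᵢ.
−0.12·log₂(0.12) = 0.3671
−0.13·log₂(0.13) = 0.3826
−0.11·log₂(0.11) = 0.3503
−0.07·log₂(0.07) = 0.2686
−0.25·log₂(0.25) = 0.5000
−0.14·log₂(0.14) = 0.3971
−0.18·log₂(0.18) = 0.4453
Sum ≈ 2.7110 → 2.7110 bits.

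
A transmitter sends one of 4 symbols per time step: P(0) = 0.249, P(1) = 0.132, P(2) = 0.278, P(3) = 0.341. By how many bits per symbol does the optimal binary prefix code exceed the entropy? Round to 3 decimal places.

Entropy H = −Σ p log₂ p ≈ 1.9278 bits.
Huffman merges: 33/250+249/1000→381/1000; 139/500+341/1000→619/1000; 381/1000+619/1000→1. L = 2 ≈ 2.0000.
L − H = 2.0000 − 1.9278 = 0.072 bits.

0.072 bits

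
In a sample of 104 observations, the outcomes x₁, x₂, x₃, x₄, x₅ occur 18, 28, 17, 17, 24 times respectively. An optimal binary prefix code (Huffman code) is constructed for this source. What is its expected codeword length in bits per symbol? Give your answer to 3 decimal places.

Probabilities are the counts divided by 104.
Repeatedly combine the two least-probable nodes; the expected code length is the sum of the merged weights.
merge 17/104 + 17/104 → 17/52
merge 9/52 + 3/13 → 21/52
merge 7/26 + 17/52 → 31/52
merge 21/52 + 31/52 → 1
L = 17/52 + 21/52 + 31/52 + 1 = 121/52 ≈ 2.327 bits/symbol.

2.327 bits/symbol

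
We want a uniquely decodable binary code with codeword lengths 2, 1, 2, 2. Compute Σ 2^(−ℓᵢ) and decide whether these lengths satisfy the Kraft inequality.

1.25; no

With common denominator 2^2 = 4: Σ 2^(−ℓᵢ) = 1/4 + 2/4 + 1/4 + 1/4 = 5/4 = 1.25.
Kraft's inequality requires Σ ≤ 1; here Σ = 1.25 > 1, so no such prefix code exists.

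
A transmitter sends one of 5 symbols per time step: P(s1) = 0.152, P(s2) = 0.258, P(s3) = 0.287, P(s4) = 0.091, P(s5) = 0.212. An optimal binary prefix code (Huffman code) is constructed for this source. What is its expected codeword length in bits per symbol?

Repeatedly combine the two least-probable nodes; the expected code length is the sum of the merged weights.
merge 91/1000 + 19/125 → 243/1000
merge 53/250 + 243/1000 → 91/200
merge 129/500 + 287/1000 → 109/200
merge 91/200 + 109/200 → 1
L = 243/1000 + 91/200 + 109/200 + 1 = 2243/1000 = 2.243 bits/symbol.

2.243 bits/symbol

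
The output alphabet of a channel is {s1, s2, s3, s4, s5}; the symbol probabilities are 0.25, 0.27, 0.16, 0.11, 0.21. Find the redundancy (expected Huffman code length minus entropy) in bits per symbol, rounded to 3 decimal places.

0.014 bits

Entropy H = −Σ p log₂ p ≈ 2.2561 bits.
Huffman merges: 11/100+4/25→27/100; 21/100+1/4→23/50; 27/100+27/100→27/50; 23/50+27/50→1. L = 227/100 ≈ 2.2700.
L − H = 2.2700 − 2.2561 = 0.014 bits.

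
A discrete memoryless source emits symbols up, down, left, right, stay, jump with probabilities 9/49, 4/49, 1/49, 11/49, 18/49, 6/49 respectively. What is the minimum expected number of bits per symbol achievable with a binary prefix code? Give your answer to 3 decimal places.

Repeatedly combine the two least-probable nodes; the expected code length is the sum of the merged weights.
merge 1/49 + 4/49 → 5/49
merge 5/49 + 6/49 → 11/49
merge 9/49 + 11/49 → 20/49
merge 11/49 + 18/49 → 29/49
merge 20/49 + 29/49 → 1
L = 5/49 + 11/49 + 20/49 + 29/49 + 1 = 114/49 ≈ 2.327 bits/symbol.

2.327 bits/symbol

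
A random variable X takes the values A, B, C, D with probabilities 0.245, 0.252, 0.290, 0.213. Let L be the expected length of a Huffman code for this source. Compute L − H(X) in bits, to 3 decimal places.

0.009 bits

Entropy H = −Σ p log₂ p ≈ 1.9914 bits.
Huffman merges: 213/1000+49/200→229/500; 63/250+29/100→271/500; 229/500+271/500→1. L = 2 ≈ 2.0000.
L − H = 2.0000 − 1.9914 = 0.009 bits.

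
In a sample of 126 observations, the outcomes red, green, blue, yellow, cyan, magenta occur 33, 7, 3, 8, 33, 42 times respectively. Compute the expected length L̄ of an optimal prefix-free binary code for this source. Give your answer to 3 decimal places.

Probabilities are the counts divided by 126.
Repeatedly combine the two least-probable nodes; the expected code length is the sum of the merged weights.
merge 1/42 + 1/18 → 5/63
merge 4/63 + 5/63 → 1/7
merge 1/7 + 11/42 → 17/42
merge 11/42 + 1/3 → 25/42
merge 17/42 + 25/42 → 1
L = 5/63 + 1/7 + 17/42 + 25/42 + 1 = 20/9 ≈ 2.222 bits/symbol.

2.222 bits/symbol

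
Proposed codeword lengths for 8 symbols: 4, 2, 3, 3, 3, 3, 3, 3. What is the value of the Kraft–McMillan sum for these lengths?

1.0625

With common denominator 2^4 = 16: Σ 2^(−ℓᵢ) = 1/16 + 4/16 + 2/16 + 2/16 + 2/16 + 2/16 + 2/16 + 2/16 = 17/16 = 1.0625.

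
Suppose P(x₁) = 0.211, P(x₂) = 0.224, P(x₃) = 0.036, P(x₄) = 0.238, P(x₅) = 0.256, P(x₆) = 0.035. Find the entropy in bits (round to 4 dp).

H = −Σ pᵢ log₂ pᵢ.
−0.211·log₂(0.211) = 0.4736
−0.224·log₂(0.224) = 0.4835
−0.036·log₂(0.036) = 0.1727
−0.238·log₂(0.238) = 0.4929
−0.256·log₂(0.256) = 0.5032
−0.035·log₂(0.035) = 0.1693
Sum ≈ 2.2952 → 2.2952 bits.

2.2952 bits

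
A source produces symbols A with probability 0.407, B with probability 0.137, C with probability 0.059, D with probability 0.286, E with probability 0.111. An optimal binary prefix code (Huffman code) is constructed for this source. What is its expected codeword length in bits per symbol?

Repeatedly combine the two least-probable nodes; the expected code length is the sum of the merged weights.
merge 59/1000 + 111/1000 → 17/100
merge 137/1000 + 17/100 → 307/1000
merge 143/500 + 307/1000 → 593/1000
merge 407/1000 + 593/1000 → 1
L = 17/100 + 307/1000 + 593/1000 + 1 = 207/100 = 2.07 bits/symbol.

2.07 bits/symbol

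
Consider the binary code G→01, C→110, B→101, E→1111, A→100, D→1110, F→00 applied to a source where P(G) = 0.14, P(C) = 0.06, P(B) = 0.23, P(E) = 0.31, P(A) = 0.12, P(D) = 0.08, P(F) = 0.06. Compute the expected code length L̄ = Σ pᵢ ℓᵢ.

L̄ = Σ pᵢ·ℓᵢ = 0.14·2 + 0.06·3 + 0.23·3 + 0.31·4 + 0.12·3 + 0.08·4 + 0.06·2 = 3.19 bits/symbol.

3.19 bits/symbol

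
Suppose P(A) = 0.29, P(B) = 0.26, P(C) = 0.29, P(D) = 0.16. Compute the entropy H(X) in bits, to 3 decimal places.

H = −Σ pᵢ log₂ pᵢ.
−0.29·log₂(0.29) = 0.5179
−0.26·log₂(0.26) = 0.5053
−0.29·log₂(0.29) = 0.5179
−0.16·log₂(0.16) = 0.4230
Sum ≈ 1.9641 → 1.964 bits.

1.964 bits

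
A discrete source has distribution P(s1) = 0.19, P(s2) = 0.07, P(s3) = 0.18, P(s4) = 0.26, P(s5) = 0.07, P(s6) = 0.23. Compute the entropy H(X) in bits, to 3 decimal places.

H = −Σ pᵢ log₂ pᵢ.
−0.19·log₂(0.19) = 0.4552
−0.07·log₂(0.07) = 0.2686
−0.18·log₂(0.18) = 0.4453
−0.26·log₂(0.26) = 0.5053
−0.07·log₂(0.07) = 0.2686
−0.23·log₂(0.23) = 0.4877
Sum ≈ 2.4306 → 2.431 bits.

2.431 bits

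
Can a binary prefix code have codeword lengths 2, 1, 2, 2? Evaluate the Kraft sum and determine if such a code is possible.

With common denominator 2^2 = 4: Σ 2^(−ℓᵢ) = 1/4 + 2/4 + 1/4 + 1/4 = 5/4 = 1.25.
Kraft's inequality requires Σ ≤ 1; here Σ = 1.25 > 1, so no such prefix code exists.

1.25; no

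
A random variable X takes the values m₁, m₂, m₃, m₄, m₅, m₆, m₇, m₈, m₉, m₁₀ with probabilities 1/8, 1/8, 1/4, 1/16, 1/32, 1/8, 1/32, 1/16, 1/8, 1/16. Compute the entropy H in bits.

Each probability is a power of 1/2, so log₂(1/p) is an integer.
H = Σ p·log₂(1/p) = 1/8·3 + 1/8·3 + 1/4·2 + 1/16·4 + 1/32·5 + 1/8·3 + 1/32·5 + 1/16·4 + 1/8·3 + 1/16·4 = 3.0625 bits.

3.0625 bits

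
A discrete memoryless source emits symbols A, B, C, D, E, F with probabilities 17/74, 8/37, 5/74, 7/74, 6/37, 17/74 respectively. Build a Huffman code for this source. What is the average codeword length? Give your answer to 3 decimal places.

Repeatedly combine the two least-probable nodes; the expected code length is the sum of the merged weights.
merge 5/74 + 7/74 → 6/37
merge 6/37 + 6/37 → 12/37
merge 8/37 + 17/74 → 33/74
merge 17/74 + 12/37 → 41/74
merge 33/74 + 41/74 → 1
L = 6/37 + 12/37 + 33/74 + 41/74 + 1 = 92/37 ≈ 2.486 bits/symbol.

2.486 bits/symbol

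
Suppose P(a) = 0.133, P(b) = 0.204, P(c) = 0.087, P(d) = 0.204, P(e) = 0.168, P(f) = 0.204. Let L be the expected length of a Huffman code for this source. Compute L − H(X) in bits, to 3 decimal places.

Entropy H = −Σ p log₂ p ≈ 2.5295 bits.
Huffman merges: 87/1000+133/1000→11/50; 21/125+51/250→93/250; 51/250+51/250→51/125; 11/50+93/250→74/125; 51/125+74/125→1. L = 324/125 ≈ 2.5920.
L − H = 2.5920 − 2.5295 = 0.063 bits.

0.063 bits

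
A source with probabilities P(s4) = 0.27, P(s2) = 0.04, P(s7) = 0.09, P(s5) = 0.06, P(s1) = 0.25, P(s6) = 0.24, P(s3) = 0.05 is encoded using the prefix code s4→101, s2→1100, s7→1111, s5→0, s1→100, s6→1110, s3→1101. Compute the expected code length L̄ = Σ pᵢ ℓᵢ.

L̄ = Σ pᵢ·ℓᵢ = 0.27·3 + 0.04·4 + 0.09·4 + 0.06·1 + 0.25·3 + 0.24·4 + 0.05·4 = 3.3 bits/symbol.

3.3 bits/symbol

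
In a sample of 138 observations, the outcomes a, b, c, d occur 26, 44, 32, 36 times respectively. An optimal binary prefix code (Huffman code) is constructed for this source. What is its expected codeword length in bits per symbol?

Probabilities are the counts divided by 138.
Repeatedly combine the two least-probable nodes; the expected code length is the sum of the merged weights.
merge 13/69 + 16/69 → 29/69
merge 6/23 + 22/69 → 40/69
merge 29/69 + 40/69 → 1
L = 29/69 + 40/69 + 1 = 2 bits/symbol.

2 bits/symbol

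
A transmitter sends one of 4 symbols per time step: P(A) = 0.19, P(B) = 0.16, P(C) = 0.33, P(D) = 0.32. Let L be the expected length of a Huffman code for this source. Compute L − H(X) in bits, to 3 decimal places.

Entropy H = −Σ p log₂ p ≈ 1.9321 bits.
Huffman merges: 4/25+19/100→7/20; 8/25+33/100→13/20; 7/20+13/20→1. L = 2 ≈ 2.0000.
L − H = 2.0000 − 1.9321 = 0.068 bits.

0.068 bits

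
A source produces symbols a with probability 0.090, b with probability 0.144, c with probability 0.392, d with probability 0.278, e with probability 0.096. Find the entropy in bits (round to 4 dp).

2.0829 bits

H = −Σ pᵢ log₂ pᵢ.
−0.090·log₂(0.090) = 0.3127
−0.144·log₂(0.144) = 0.4026
−0.392·log₂(0.392) = 0.5296
−0.278·log₂(0.278) = 0.5134
−0.096·log₂(0.096) = 0.3246
Sum ≈ 2.0829 → 2.0829 bits.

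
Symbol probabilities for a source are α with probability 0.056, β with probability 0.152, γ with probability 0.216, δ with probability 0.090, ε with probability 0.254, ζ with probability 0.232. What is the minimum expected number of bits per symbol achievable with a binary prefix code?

Repeatedly combine the two least-probable nodes; the expected code length is the sum of the merged weights.
merge 7/125 + 9/100 → 73/500
merge 73/500 + 19/125 → 149/500
merge 27/125 + 29/125 → 56/125
merge 127/500 + 149/500 → 69/125
merge 56/125 + 69/125 → 1
L = 73/500 + 149/500 + 56/125 + 69/125 + 1 = 611/250 = 2.444 bits/symbol.

2.444 bits/symbol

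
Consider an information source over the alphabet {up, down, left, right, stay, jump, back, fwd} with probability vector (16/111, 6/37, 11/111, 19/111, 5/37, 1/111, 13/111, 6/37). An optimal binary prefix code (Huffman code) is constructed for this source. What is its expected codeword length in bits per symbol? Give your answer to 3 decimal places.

2.937 bits/symbol

Repeatedly combine the two least-probable nodes; the expected code length is the sum of the merged weights.
merge 1/111 + 11/111 → 4/37
merge 4/37 + 13/111 → 25/111
merge 5/37 + 16/111 → 31/111
merge 6/37 + 6/37 → 12/37
merge 19/111 + 25/111 → 44/111
merge 31/111 + 12/37 → 67/111
merge 44/111 + 67/111 → 1
L = 4/37 + 25/111 + 31/111 + 12/37 + 44/111 + 67/111 + 1 = 326/111 ≈ 2.937 bits/symbol.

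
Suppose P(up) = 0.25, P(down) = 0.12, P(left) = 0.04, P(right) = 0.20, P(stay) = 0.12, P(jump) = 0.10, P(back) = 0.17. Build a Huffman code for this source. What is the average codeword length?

Repeatedly combine the two least-probable nodes; the expected code length is the sum of the merged weights.
merge 1/25 + 1/10 → 7/50
merge 3/25 + 3/25 → 6/25
merge 7/50 + 17/100 → 31/100
merge 1/5 + 6/25 → 11/25
merge 1/4 + 31/100 → 14/25
merge 11/25 + 14/25 → 1
L = 7/50 + 6/25 + 31/100 + 11/25 + 14/25 + 1 = 269/100 = 2.69 bits/symbol.

2.69 bits/symbol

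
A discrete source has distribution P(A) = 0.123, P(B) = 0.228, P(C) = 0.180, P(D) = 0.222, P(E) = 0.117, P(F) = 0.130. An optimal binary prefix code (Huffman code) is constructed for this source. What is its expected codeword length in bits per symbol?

Repeatedly combine the two least-probable nodes; the expected code length is the sum of the merged weights.
merge 117/1000 + 123/1000 → 6/25
merge 13/100 + 9/50 → 31/100
merge 111/500 + 57/250 → 9/20
merge 6/25 + 31/100 → 11/20
merge 9/20 + 11/20 → 1
L = 6/25 + 31/100 + 9/20 + 11/20 + 1 = 51/20 = 2.55 bits/symbol.

2.55 bits/symbol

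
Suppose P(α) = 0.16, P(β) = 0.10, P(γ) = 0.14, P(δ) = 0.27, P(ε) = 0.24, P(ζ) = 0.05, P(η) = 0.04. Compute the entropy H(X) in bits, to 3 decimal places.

H = −Σ pᵢ log₂ pᵢ.
−0.16·log₂(0.16) = 0.4230
−0.10·log₂(0.10) = 0.3322
−0.14·log₂(0.14) = 0.3971
−0.27·log₂(0.27) = 0.5100
−0.24·log₂(0.24) = 0.4941
−0.05·log₂(0.05) = 0.2161
−0.04·log₂(0.04) = 0.1858
Sum ≈ 2.5583 → 2.558 bits.

2.558 bits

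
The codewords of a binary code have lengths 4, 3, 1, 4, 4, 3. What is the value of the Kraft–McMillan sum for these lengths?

0.9375

With common denominator 2^4 = 16: Σ 2^(−ℓᵢ) = 1/16 + 2/16 + 8/16 + 1/16 + 1/16 + 2/16 = 15/16 = 0.9375.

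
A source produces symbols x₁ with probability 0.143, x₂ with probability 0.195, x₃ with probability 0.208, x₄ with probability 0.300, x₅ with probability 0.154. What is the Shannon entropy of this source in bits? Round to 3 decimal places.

2.269 bits

H = −Σ pᵢ log₂ pᵢ.
−0.143·log₂(0.143) = 0.4012
−0.195·log₂(0.195) = 0.4599
−0.208·log₂(0.208) = 0.4712
−0.300·log₂(0.300) = 0.5211
−0.154·log₂(0.154) = 0.4156
Sum ≈ 2.2691 → 2.269 bits.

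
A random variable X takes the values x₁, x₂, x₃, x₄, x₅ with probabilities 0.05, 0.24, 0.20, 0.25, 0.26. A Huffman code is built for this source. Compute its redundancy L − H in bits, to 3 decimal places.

0.070 bits

Entropy H = −Σ p log₂ p ≈ 2.1799 bits.
Huffman merges: 1/20+1/5→1/4; 6/25+1/4→49/100; 1/4+13/50→51/100; 49/100+51/100→1. L = 9/4 ≈ 2.2500.
L − H = 2.2500 − 2.1799 = 0.070 bits.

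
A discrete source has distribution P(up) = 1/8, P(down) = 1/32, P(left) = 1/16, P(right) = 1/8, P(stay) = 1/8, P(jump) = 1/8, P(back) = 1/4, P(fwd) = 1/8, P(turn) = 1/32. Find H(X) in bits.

2.9375 bits

Each probability is a power of 1/2, so log₂(1/p) is an integer.
H = Σ p·log₂(1/p) = 1/8·3 + 1/32·5 + 1/16·4 + 1/8·3 + 1/8·3 + 1/8·3 + 1/4·2 + 1/8·3 + 1/32·5 = 2.9375 bits.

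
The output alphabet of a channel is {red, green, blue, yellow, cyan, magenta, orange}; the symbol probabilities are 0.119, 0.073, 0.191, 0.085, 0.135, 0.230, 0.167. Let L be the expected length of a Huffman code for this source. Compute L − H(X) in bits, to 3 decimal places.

Entropy H = −Σ p log₂ p ≈ 2.7084 bits.
Huffman merges: 73/1000+17/200→79/500; 119/1000+27/200→127/500; 79/500+167/1000→13/40; 191/1000+23/100→421/1000; 127/500+13/40→579/1000; 421/1000+579/1000→1. L = 2737/1000 ≈ 2.7370.
L − H = 2.7370 − 2.7084 = 0.029 bits.

0.029 bits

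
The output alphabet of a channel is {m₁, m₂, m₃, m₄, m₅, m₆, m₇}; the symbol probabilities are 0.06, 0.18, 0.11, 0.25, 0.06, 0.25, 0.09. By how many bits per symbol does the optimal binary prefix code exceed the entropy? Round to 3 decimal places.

Entropy H = −Σ p log₂ p ≈ 2.5953 bits.
Huffman merges: 3/50+3/50→3/25; 9/100+11/100→1/5; 3/25+9/50→3/10; 1/5+1/4→9/20; 1/4+3/10→11/20; 9/20+11/20→1. L = 131/50 ≈ 2.6200.
L − H = 2.6200 − 2.5953 = 0.025 bits.

0.025 bits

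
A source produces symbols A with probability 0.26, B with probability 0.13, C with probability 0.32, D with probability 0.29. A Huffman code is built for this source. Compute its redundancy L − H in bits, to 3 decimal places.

Entropy H = −Σ p log₂ p ≈ 1.9319 bits.
Huffman merges: 13/100+13/50→39/100; 29/100+8/25→61/100; 39/100+61/100→1. L = 2 ≈ 2.0000.
L − H = 2.0000 − 1.9319 = 0.068 bits.

0.068 bits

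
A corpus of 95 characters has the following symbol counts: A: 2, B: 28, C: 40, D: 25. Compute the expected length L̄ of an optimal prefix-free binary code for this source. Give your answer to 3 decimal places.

Probabilities are the counts divided by 95.
Repeatedly combine the two least-probable nodes; the expected code length is the sum of the merged weights.
merge 2/95 + 5/19 → 27/95
merge 27/95 + 28/95 → 11/19
merge 8/19 + 11/19 → 1
L = 27/95 + 11/19 + 1 = 177/95 ≈ 1.863 bits/symbol.

1.863 bits/symbol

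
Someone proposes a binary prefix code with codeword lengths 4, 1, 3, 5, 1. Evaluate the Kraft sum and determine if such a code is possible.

1.21875; no

With common denominator 2^5 = 32: Σ 2^(−ℓᵢ) = 2/32 + 16/32 + 4/32 + 1/32 + 16/32 = 39/32 = 1.21875.
Kraft's inequality requires Σ ≤ 1; here Σ = 1.21875 > 1, so no such prefix code exists.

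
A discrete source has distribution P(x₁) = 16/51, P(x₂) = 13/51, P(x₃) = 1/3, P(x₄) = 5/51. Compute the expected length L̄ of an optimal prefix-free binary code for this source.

2 bits/symbol

Repeatedly combine the two least-probable nodes; the expected code length is the sum of the merged weights.
merge 5/51 + 13/51 → 6/17
merge 16/51 + 1/3 → 11/17
merge 6/17 + 11/17 → 1
L = 6/17 + 11/17 + 1 = 2 bits/symbol.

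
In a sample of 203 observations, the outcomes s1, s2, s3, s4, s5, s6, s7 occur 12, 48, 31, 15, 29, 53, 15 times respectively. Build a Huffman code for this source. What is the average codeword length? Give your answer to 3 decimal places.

Probabilities are the counts divided by 203.
Repeatedly combine the two least-probable nodes; the expected code length is the sum of the merged weights.
merge 12/203 + 15/203 → 27/203
merge 15/203 + 27/203 → 6/29
merge 1/7 + 31/203 → 60/203
merge 6/29 + 48/203 → 90/203
merge 53/203 + 60/203 → 113/203
merge 90/203 + 113/203 → 1
L = 27/203 + 6/29 + 60/203 + 90/203 + 113/203 + 1 = 535/203 ≈ 2.635 bits/symbol.

2.635 bits/symbol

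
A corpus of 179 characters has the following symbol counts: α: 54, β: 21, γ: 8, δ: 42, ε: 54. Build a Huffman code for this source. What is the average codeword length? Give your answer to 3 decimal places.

Probabilities are the counts divided by 179.
Repeatedly combine the two least-probable nodes; the expected code length is the sum of the merged weights.
merge 8/179 + 21/179 → 29/179
merge 29/179 + 42/179 → 71/179
merge 54/179 + 54/179 → 108/179
merge 71/179 + 108/179 → 1
L = 29/179 + 71/179 + 108/179 + 1 = 387/179 ≈ 2.162 bits/symbol.

2.162 bits/symbol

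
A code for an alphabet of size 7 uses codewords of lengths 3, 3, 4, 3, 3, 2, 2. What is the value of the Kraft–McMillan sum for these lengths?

1.0625

With common denominator 2^4 = 16: Σ 2^(−ℓᵢ) = 2/16 + 2/16 + 1/16 + 2/16 + 2/16 + 4/16 + 4/16 = 17/16 = 1.0625.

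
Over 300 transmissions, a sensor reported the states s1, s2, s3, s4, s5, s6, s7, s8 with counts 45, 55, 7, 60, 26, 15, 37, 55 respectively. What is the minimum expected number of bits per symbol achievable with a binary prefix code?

Probabilities are the counts divided by 300.
Repeatedly combine the two least-probable nodes; the expected code length is the sum of the merged weights.
merge 7/300 + 1/20 → 11/150
merge 11/150 + 13/150 → 4/25
merge 37/300 + 3/20 → 41/150
merge 4/25 + 11/60 → 103/300
merge 11/60 + 1/5 → 23/60
merge 41/150 + 103/300 → 37/60
merge 23/60 + 37/60 → 1
L = 11/150 + 4/25 + 41/150 + 103/300 + 23/60 + 37/60 + 1 = 57/20 = 2.85 bits/symbol.

2.85 bits/symbol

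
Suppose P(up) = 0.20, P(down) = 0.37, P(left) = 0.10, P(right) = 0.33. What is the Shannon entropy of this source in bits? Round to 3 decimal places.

1.855 bits

H = −Σ pᵢ log₂ pᵢ.
−0.20·log₂(0.20) = 0.4644
−0.37·log₂(0.37) = 0.5307
−0.10·log₂(0.10) = 0.3322
−0.33·log₂(0.33) = 0.5278
Sum ≈ 1.8551 → 1.855 bits.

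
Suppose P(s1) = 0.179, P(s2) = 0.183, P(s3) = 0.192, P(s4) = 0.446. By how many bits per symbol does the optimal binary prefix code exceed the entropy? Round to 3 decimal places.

0.047 bits

Entropy H = −Σ p log₂ p ≈ 1.8693 bits.
Huffman merges: 179/1000+183/1000→181/500; 24/125+181/500→277/500; 223/500+277/500→1. L = 479/250 ≈ 1.9160.
L − H = 1.9160 − 1.8693 = 0.047 bits.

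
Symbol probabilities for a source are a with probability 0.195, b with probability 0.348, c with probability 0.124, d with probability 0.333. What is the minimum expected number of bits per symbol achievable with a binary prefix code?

1.971 bits/symbol

Repeatedly combine the two least-probable nodes; the expected code length is the sum of the merged weights.
merge 31/250 + 39/200 → 319/1000
merge 319/1000 + 333/1000 → 163/250
merge 87/250 + 163/250 → 1
L = 319/1000 + 163/250 + 1 = 1971/1000 = 1.971 bits/symbol.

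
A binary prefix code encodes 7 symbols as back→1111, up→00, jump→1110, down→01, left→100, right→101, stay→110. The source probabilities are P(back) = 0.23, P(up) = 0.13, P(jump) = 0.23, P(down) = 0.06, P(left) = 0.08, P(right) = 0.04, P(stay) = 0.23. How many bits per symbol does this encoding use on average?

L̄ = Σ pᵢ·ℓᵢ = 0.23·4 + 0.13·2 + 0.23·4 + 0.06·2 + 0.08·3 + 0.04·3 + 0.23·3 = 3.27 bits/symbol.

3.27 bits/symbol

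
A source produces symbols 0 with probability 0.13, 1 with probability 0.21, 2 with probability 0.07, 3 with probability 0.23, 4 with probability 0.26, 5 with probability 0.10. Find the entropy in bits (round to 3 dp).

H = −Σ pᵢ log₂ pᵢ.
−0.13·log₂(0.13) = 0.3826
−0.21·log₂(0.21) = 0.4728
−0.07·log₂(0.07) = 0.2686
−0.23·log₂(0.23) = 0.4877
−0.26·log₂(0.26) = 0.5053
−0.10·log₂(0.10) = 0.3322
Sum ≈ 2.4492 → 2.449 bits.

2.449 bits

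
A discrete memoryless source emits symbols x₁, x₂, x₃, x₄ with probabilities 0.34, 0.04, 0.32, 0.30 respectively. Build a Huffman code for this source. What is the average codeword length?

Repeatedly combine the two least-probable nodes; the expected code length is the sum of the merged weights.
merge 1/25 + 3/10 → 17/50
merge 8/25 + 17/50 → 33/50
merge 17/50 + 33/50 → 1
L = 17/50 + 33/50 + 1 = 2 bits/symbol.

2 bits/symbol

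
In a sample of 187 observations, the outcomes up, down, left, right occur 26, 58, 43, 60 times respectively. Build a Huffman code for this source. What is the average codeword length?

2 bits/symbol

Probabilities are the counts divided by 187.
Repeatedly combine the two least-probable nodes; the expected code length is the sum of the merged weights.
merge 26/187 + 43/187 → 69/187
merge 58/187 + 60/187 → 118/187
merge 69/187 + 118/187 → 1
L = 69/187 + 118/187 + 1 = 2 bits/symbol.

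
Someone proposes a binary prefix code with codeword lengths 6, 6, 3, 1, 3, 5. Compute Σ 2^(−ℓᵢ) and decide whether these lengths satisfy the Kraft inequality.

0.8125; yes

With common denominator 2^6 = 64: Σ 2^(−ℓᵢ) = 1/64 + 1/64 + 8/64 + 32/64 + 8/64 + 2/64 = 52/64 = 0.8125.
Kraft's inequality requires Σ ≤ 1; here Σ = 0.8125 ≤ 1, so such a prefix code exists.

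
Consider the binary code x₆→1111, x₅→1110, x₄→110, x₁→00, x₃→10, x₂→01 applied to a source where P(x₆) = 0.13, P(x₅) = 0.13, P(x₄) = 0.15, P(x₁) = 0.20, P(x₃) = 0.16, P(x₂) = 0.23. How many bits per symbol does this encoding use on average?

2.67 bits/symbol

L̄ = Σ pᵢ·ℓᵢ = 0.13·4 + 0.13·4 + 0.15·3 + 0.20·2 + 0.16·2 + 0.23·2 = 2.67 bits/symbol.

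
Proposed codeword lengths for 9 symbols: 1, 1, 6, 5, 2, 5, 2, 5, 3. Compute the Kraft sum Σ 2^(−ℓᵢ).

1.734375

With common denominator 2^6 = 64: Σ 2^(−ℓᵢ) = 32/64 + 32/64 + 1/64 + 2/64 + 16/64 + 2/64 + 16/64 + 2/64 + 8/64 = 111/64 = 1.734375.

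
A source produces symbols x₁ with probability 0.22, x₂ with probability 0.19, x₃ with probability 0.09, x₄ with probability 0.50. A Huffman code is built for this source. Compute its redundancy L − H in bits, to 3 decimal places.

0.032 bits

Entropy H = −Σ p log₂ p ≈ 1.7485 bits.
Huffman merges: 9/100+19/100→7/25; 11/50+7/25→1/2; 1/2+1/2→1. L = 89/50 ≈ 1.7800.
L − H = 1.7800 − 1.7485 = 0.032 bits.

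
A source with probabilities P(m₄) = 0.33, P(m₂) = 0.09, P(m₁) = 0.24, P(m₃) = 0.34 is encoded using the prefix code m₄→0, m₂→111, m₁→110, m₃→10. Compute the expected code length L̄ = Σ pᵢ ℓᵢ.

L̄ = Σ pᵢ·ℓᵢ = 0.33·1 + 0.09·3 + 0.24·3 + 0.34·2 = 2 bits/symbol.

2 bits/symbol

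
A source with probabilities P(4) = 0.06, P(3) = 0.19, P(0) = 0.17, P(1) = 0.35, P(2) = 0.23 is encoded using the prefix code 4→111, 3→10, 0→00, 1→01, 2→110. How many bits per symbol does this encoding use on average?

L̄ = Σ pᵢ·ℓᵢ = 0.06·3 + 0.19·2 + 0.17·2 + 0.35·2 + 0.23·3 = 2.29 bits/symbol.

2.29 bits/symbol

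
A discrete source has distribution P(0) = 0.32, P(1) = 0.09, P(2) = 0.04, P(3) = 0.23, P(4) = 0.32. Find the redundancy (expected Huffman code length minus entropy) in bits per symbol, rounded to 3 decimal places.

Entropy H = −Σ p log₂ p ≈ 2.0381 bits.
Huffman merges: 1/25+9/100→13/100; 13/100+23/100→9/25; 8/25+8/25→16/25; 9/25+16/25→1. L = 213/100 ≈ 2.1300.
L − H = 2.1300 − 2.0381 = 0.092 bits.

0.092 bits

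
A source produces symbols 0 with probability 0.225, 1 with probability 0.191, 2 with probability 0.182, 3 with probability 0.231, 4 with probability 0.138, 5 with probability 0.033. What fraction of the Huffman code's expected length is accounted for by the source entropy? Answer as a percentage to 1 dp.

96.4%

Entropy H = −Σ p log₂ p ≈ 2.4328 bits.
Huffman merges: 33/1000+69/500→171/1000; 171/1000+91/500→353/1000; 191/1000+9/40→52/125; 231/1000+353/1000→73/125; 52/125+73/125→1. L = 631/250 ≈ 2.5240.
Efficiency = H/L = 2.4328/2.5240 = 96.4%.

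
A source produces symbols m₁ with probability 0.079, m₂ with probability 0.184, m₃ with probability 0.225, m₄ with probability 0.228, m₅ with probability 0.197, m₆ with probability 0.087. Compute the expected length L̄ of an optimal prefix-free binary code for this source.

2.516 bits/symbol

Repeatedly combine the two least-probable nodes; the expected code length is the sum of the merged weights.
merge 79/1000 + 87/1000 → 83/500
merge 83/500 + 23/125 → 7/20
merge 197/1000 + 9/40 → 211/500
merge 57/250 + 7/20 → 289/500
merge 211/500 + 289/500 → 1
L = 83/500 + 7/20 + 211/500 + 289/500 + 1 = 629/250 = 2.516 bits/symbol.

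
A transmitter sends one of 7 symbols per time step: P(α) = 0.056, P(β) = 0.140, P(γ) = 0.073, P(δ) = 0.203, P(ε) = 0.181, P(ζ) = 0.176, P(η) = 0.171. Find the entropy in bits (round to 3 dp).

2.696 bits

H = −Σ pᵢ log₂ pᵢ.
−0.056·log₂(0.056) = 0.2329
−0.140·log₂(0.140) = 0.3971
−0.073·log₂(0.073) = 0.2756
−0.203·log₂(0.203) = 0.4670
−0.181·log₂(0.181) = 0.4463
−0.176·log₂(0.176) = 0.4411
−0.171·log₂(0.171) = 0.4357
Sum ≈ 2.6958 → 2.696 bits.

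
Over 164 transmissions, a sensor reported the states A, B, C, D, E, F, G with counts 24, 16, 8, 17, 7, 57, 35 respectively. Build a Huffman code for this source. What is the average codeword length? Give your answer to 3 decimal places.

2.530 bits/symbol

Probabilities are the counts divided by 164.
Repeatedly combine the two least-probable nodes; the expected code length is the sum of the merged weights.
merge 7/164 + 2/41 → 15/164
merge 15/164 + 4/41 → 31/164
merge 17/164 + 6/41 → 1/4
merge 31/164 + 35/164 → 33/82
merge 1/4 + 57/164 → 49/82
merge 33/82 + 49/82 → 1
L = 15/164 + 31/164 + 1/4 + 33/82 + 49/82 + 1 = 415/164 ≈ 2.530 bits/symbol.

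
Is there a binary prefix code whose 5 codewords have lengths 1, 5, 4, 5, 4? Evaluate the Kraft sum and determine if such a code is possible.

With common denominator 2^5 = 32: Σ 2^(−ℓᵢ) = 16/32 + 1/32 + 2/32 + 1/32 + 2/32 = 22/32 = 0.6875.
Kraft's inequality requires Σ ≤ 1; here Σ = 0.6875 ≤ 1, so such a prefix code exists.

0.6875; yes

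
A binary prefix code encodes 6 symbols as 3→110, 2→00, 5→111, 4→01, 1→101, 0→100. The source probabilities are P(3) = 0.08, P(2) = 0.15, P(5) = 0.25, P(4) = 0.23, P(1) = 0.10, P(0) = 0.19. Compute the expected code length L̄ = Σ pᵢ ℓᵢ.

L̄ = Σ pᵢ·ℓᵢ = 0.08·3 + 0.15·2 + 0.25·3 + 0.23·2 + 0.10·3 + 0.19·3 = 2.62 bits/symbol.

2.62 bits/symbol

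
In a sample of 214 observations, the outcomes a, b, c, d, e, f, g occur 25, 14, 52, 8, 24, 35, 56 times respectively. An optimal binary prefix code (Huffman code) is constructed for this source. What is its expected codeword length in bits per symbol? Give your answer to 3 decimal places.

2.598 bits/symbol

Probabilities are the counts divided by 214.
Repeatedly combine the two least-probable nodes; the expected code length is the sum of the merged weights.
merge 4/107 + 7/107 → 11/107
merge 11/107 + 12/107 → 23/107
merge 25/214 + 35/214 → 30/107
merge 23/107 + 26/107 → 49/107
merge 28/107 + 30/107 → 58/107
merge 49/107 + 58/107 → 1
L = 11/107 + 23/107 + 30/107 + 49/107 + 58/107 + 1 = 278/107 ≈ 2.598 bits/symbol.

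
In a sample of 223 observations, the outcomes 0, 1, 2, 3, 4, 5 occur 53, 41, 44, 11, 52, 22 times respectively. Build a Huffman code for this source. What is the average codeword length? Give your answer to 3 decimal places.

Probabilities are the counts divided by 223.
Repeatedly combine the two least-probable nodes; the expected code length is the sum of the merged weights.
merge 11/223 + 22/223 → 33/223
merge 33/223 + 41/223 → 74/223
merge 44/223 + 52/223 → 96/223
merge 53/223 + 74/223 → 127/223
merge 96/223 + 127/223 → 1
L = 33/223 + 74/223 + 96/223 + 127/223 + 1 = 553/223 ≈ 2.480 bits/symbol.

2.480 bits/symbol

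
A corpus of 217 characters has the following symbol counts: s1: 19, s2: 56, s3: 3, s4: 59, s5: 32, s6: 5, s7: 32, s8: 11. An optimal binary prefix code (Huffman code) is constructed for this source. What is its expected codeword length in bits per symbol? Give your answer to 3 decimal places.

2.594 bits/symbol

Probabilities are the counts divided by 217.
Repeatedly combine the two least-probable nodes; the expected code length is the sum of the merged weights.
merge 3/217 + 5/217 → 8/217
merge 8/217 + 11/217 → 19/217
merge 19/217 + 19/217 → 38/217
merge 32/217 + 32/217 → 64/217
merge 38/217 + 8/31 → 94/217
merge 59/217 + 64/217 → 123/217
merge 94/217 + 123/217 → 1
L = 8/217 + 19/217 + 38/217 + 64/217 + 94/217 + 123/217 + 1 = 563/217 ≈ 2.594 bits/symbol.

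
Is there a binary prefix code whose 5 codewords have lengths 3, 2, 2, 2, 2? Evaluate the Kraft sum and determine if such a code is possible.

1.125; no

With common denominator 2^3 = 8: Σ 2^(−ℓᵢ) = 1/8 + 2/8 + 2/8 + 2/8 + 2/8 = 9/8 = 1.125.
Kraft's inequality requires Σ ≤ 1; here Σ = 1.125 > 1, so no such prefix code exists.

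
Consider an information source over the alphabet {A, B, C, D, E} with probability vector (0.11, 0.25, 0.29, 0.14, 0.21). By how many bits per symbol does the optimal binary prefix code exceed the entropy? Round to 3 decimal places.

0.012 bits

Entropy H = −Σ p log₂ p ≈ 2.2381 bits.
Huffman merges: 11/100+7/50→1/4; 21/100+1/4→23/50; 1/4+29/100→27/50; 23/50+27/50→1. L = 9/4 ≈ 2.2500.
L − H = 2.2500 − 2.2381 = 0.012 bits.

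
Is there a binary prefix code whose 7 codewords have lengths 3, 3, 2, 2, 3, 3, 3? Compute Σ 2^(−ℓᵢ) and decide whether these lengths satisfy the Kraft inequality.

1.125; no

With common denominator 2^3 = 8: Σ 2^(−ℓᵢ) = 1/8 + 1/8 + 2/8 + 2/8 + 1/8 + 1/8 + 1/8 = 9/8 = 1.125.
Kraft's inequality requires Σ ≤ 1; here Σ = 1.125 > 1, so no such prefix code exists.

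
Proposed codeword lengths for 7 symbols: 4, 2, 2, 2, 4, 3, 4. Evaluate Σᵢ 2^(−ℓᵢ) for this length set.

1.0625

With common denominator 2^4 = 16: Σ 2^(−ℓᵢ) = 1/16 + 4/16 + 4/16 + 4/16 + 1/16 + 2/16 + 1/16 = 17/16 = 1.0625.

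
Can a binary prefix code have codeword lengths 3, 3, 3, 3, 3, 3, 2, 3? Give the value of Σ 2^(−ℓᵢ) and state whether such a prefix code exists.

1.125; no

With common denominator 2^3 = 8: Σ 2^(−ℓᵢ) = 1/8 + 1/8 + 1/8 + 1/8 + 1/8 + 1/8 + 2/8 + 1/8 = 9/8 = 1.125.
Kraft's inequality requires Σ ≤ 1; here Σ = 1.125 > 1, so no such prefix code exists.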